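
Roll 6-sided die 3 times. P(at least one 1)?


P(no 1)^3 = (5/6)^3 = 125/216
P(≥1) = 1 - 125/216 = 91/216

P = 91/216 ≈ 42.13%


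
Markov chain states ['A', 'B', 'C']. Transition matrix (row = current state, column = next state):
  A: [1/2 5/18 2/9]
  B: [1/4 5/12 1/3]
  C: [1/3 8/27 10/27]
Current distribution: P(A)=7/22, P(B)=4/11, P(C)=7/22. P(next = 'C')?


P(next=C) = Σᵢ P(now=i)×P(i→C)
= 7/22×2/9 + 4/11×1/3 + 7/22×10/27
= 7/99 + 4/33 + 35/297 = 92/297

P = 92/297 ≈ 0.3098


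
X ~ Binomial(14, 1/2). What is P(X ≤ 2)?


P(X ≤ 2) = Σ P(X=i) for i=0..2
P(X=0) = 1/16384
P(X=1) = 7/8192
P(X=2) = 91/16384
Sum = 53/8192

P(X ≤ 2) = 53/8192 ≈ 0.65%


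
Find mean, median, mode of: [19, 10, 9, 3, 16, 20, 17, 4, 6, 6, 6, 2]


Sorted: [2, 3, 4, 6, 6, 6, 9, 10, 16, 17, 19, 20]
Mean = 118/12 = 59/6
Median = 15/2
Freq: {19: 1, 10: 1, 9: 1, 3: 1, 16: 1, 20: 1, 17: 1, 4: 1, 6: 3, 2: 1}
Mode: [6]

Mean=59/6, Median=15/2, Mode=6


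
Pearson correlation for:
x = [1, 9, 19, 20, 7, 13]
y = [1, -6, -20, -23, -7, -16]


n=6, Σx=69, Σy=-71, Σxy=-1150, Σx²=1061, Σy²=1271
r = (6×(-1150) - 69×(-71))/√((6×1061 - 69²)(6×1271 - (-71)²))
= -2001/√(1605×2585) = -2001/√4148925 ≈ -2001/2036.8910 ≈ -0.9824

r ≈ -0.9824


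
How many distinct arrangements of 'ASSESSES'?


Letters: 8, freq: {'A': 1, 'S': 5, 'E': 2}
8!/(1!×5!×2!) = 40320/240 = 168

168


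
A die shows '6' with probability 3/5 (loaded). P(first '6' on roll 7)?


Geometric: P(X=7) = (1-p)^(k-1)×p = (2/5)^6×3/5 = 192/78125

P(X=7) = 192/78125 ≈ 0.25%


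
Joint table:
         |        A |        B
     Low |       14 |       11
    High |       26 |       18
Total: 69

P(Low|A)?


P(Low|A) = 14/(14+26) = 14/40 = 7/20

P = 7/20 ≈ 35.00%


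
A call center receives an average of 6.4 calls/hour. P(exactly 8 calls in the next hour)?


Poisson(λ=6.4): P(X=8) = e^(-λ)×λ^k/k!
= e^(-6.4) × 6.4^8 / 8!
≈ 0.001661557273 × 2814749.76711 / 40320 ≈ 0.115994

P(X=8) ≈ 0.115994 ≈ 11.60%


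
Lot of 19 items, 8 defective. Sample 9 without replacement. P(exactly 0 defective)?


Hypergeometric: C(8,0)×C(11,9)/C(19,9)
= 1×55/92378 = 5/8398

P(X=0) = 5/8398 ≈ 0.06%


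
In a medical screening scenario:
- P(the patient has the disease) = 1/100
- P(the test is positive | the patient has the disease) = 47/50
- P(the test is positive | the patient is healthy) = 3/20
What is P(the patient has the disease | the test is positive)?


Using Bayes' theorem:
P(A|B) = P(B|A)·P(A) / P(B)

P(the test is positive) = 47/50 × 1/100 + 3/20 × 99/100
= 47/5000 + 297/2000 = 1579/10000

P(the patient has the disease|the test is positive) = (47/5000) / (1579/10000) = 94/1579

P(the patient has the disease|the test is positive) = 94/1579 ≈ 5.95%


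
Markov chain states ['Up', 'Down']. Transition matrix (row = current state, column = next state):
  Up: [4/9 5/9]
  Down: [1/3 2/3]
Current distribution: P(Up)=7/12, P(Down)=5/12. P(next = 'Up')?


P(next=Up) = Σᵢ P(now=i)×P(i→Up)
= 7/12×4/9 + 5/12×1/3
= 7/27 + 5/36 = 43/108

P = 43/108 ≈ 0.3981


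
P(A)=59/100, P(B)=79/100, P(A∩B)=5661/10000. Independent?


P(A)×P(B) = 4661/10000
P(A∩B) = 5661/10000
Not equal → NOT independent

No, not independent


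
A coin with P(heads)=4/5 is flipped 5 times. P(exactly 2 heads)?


Binomial: P(X=2) = C(5,2)×p^2×(1-p)^3
= 10 × 16/25 × 1/125 = 32/625

P(X=2) = 32/625 ≈ 5.12%


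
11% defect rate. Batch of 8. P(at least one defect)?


P(all good) = (89/100)^8 = 3936588805702081/10000000000000000
P(≥1 defect) = 6063411194297919/10000000000000000

P = 6063411194297919/10000000000000000 ≈ 60.63%


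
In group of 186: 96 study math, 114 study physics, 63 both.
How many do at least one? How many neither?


|A∪B| = 96+114-63 = 147
Neither = 186-147 = 39

At least one: 147; Neither: 39


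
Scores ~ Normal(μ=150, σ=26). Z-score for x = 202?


z = (x - μ)/σ = (202 - 150)/26 = 2.0

z = 2.0


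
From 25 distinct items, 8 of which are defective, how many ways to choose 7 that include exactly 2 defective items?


Choose 2 of the 8 defective items and 5 of the other 17 items:
C(8,2)×C(17,5) = 28×6188 = 173264

173264


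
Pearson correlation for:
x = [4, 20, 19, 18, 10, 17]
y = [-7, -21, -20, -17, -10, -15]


n=6, Σx=88, Σy=-90, Σxy=-1489, Σx²=1490, Σy²=1504
r = (6×(-1489) - 88×(-90))/√((6×1490 - 88²)(6×1504 - (-90)²))
= -1014/√(1196×924) = -1014/√1105104 ≈ -1014/1051.2393 ≈ -0.9646

r ≈ -0.9646


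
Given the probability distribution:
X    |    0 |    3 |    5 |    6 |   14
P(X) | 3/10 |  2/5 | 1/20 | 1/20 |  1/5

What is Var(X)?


E[X] = 91/20
E[X²] = 917/20
Var(X) = E[X²] - (E[X])² = 917/20 - 8281/400 = 10059/400

Var(X) = 10059/400 ≈ 25.1475


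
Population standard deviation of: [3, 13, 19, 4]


Mean = 39/4
  (3-39/4)²=729/16
  (13-39/4)²=169/16
  (19-39/4)²=1369/16
  (4-39/4)²=529/16
Σ(x-μ)² = 699/4
σ² = (699/4)/4 = 699/16

σ = √(699/16) ≈ 6.6097


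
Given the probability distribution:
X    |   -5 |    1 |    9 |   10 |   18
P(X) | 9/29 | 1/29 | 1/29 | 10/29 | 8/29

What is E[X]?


E[X] = Σ x·P(X=x)
= (-5)×(9/29) + (1)×(1/29) + (9)×(1/29) + (10)×(10/29) + (18)×(8/29)
= 209/29

E[X] = 209/29


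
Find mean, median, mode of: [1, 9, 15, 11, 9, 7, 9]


Sorted: [1, 7, 9, 9, 9, 11, 15]
Mean = 61/7
Median = 9
Freq: {1: 1, 9: 3, 15: 1, 11: 1, 7: 1}
Mode: [9]

Mean=61/7, Median=9, Mode=9


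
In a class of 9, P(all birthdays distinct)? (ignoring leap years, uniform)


P(all different) = Π(365-i)/365 for i=0..8
= (365/365)×(364/365)×...×(357/365)
= 0.905376

P ≈ 0.9054 ≈ 90.54%


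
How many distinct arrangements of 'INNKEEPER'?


Letters: 9, freq: {'I': 1, 'N': 2, 'K': 1, 'E': 3, 'P': 1, 'R': 1}
9!/(1!×2!×1!×3!×1!×1!) = 362880/12 = 30240

30240


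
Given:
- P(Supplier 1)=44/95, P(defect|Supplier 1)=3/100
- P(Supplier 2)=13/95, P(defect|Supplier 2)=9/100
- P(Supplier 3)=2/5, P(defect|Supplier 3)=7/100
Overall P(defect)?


P(B) = Σ P(B|Aᵢ)×P(Aᵢ)
  3/100×44/95 = 33/2375
  9/100×13/95 = 117/9500
  7/100×2/5 = 7/250
Sum = 103/1900

P(defect) = 103/1900 ≈ 5.42%


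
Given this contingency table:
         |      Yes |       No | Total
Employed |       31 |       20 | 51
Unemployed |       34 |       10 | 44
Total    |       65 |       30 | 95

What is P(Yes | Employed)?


P(Yes | Employed) = 31/(31+20) = 31/51

P(Yes|Employed) = 31/51 ≈ 60.78%


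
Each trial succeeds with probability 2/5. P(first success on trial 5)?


Geometric: P(X=5) = (1-p)^(k-1)×p = (3/5)^4×2/5 = 162/3125

P(X=5) = 162/3125 ≈ 5.18%


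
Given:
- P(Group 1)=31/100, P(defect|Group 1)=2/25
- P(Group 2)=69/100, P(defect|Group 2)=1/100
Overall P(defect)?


P(B) = Σ P(B|Aᵢ)×P(Aᵢ)
  2/25×31/100 = 31/1250
  1/100×69/100 = 69/10000
Sum = 317/10000

P(defect) = 317/10000 ≈ 3.17%


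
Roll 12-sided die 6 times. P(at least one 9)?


P(no 9)^6 = (11/12)^6 = 1771561/2985984
P(≥1) = 1 - 1771561/2985984 = 1214423/2985984

P = 1214423/2985984 ≈ 40.67%


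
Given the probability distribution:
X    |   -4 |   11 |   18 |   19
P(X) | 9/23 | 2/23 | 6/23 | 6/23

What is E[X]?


E[X] = Σ x·P(X=x)
= (-4)×(9/23) + (11)×(2/23) + (18)×(6/23) + (19)×(6/23)
= 208/23

E[X] = 208/23


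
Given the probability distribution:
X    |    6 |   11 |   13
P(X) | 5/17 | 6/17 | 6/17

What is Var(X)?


E[X] = 174/17
E[X²] = 1920/17
Var(X) = E[X²] - (E[X])² = 1920/17 - 30276/289 = 2364/289

Var(X) = 2364/289 ≈ 8.1799


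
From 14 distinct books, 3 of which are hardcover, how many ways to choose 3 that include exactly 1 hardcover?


Choose 1 of the 3 hardcovers and 2 of the other 11 books:
C(3,1)×C(11,2) = 3×55 = 165

165


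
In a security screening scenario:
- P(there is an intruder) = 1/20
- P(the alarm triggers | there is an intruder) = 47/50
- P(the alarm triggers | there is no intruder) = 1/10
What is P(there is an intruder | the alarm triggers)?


Using Bayes' theorem:
P(A|B) = P(B|A)·P(A) / P(B)

P(the alarm triggers) = 47/50 × 1/20 + 1/10 × 19/20
= 47/1000 + 19/200 = 71/500

P(there is an intruder|the alarm triggers) = (47/1000) / (71/500) = 47/142

P(there is an intruder|the alarm triggers) = 47/142 ≈ 33.10%


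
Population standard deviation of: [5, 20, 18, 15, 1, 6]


Mean = 65/6
  (5-65/6)²=1225/36
  (20-65/6)²=3025/36
  (18-65/6)²=1849/36
  (15-65/6)²=625/36
  (1-65/6)²=3481/36
  (6-65/6)²=841/36
Σ(x-μ)² = 1841/6
σ² = (1841/6)/6 = 1841/36

σ = √(1841/36) ≈ 7.1511


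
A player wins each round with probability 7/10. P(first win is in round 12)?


Geometric: P(X=12) = (1-p)^(k-1)×p = (3/10)^11×7/10 = 1240029/1000000000000

P(X=12) = 1240029/1000000000000 ≈ 0.00%


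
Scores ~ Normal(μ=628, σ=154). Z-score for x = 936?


z = (x - μ)/σ = (936 - 628)/154 = 2.0

z = 2.0


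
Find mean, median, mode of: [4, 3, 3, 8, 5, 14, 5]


Sorted: [3, 3, 4, 5, 5, 8, 14]
Mean = 42/7 = 6
Median = 5
Freq: {4: 1, 3: 2, 8: 1, 5: 2, 14: 1}
Mode: [3, 5]

Mean=6, Median=5, Mode=[3, 5]


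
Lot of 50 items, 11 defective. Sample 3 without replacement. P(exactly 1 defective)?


Hypergeometric: C(11,1)×C(39,2)/C(50,3)
= 11×741/19600 = 8151/19600

P(X=1) = 8151/19600 ≈ 41.59%


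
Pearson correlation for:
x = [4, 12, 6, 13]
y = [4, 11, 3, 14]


n=4, Σx=35, Σy=32, Σxy=348, Σx²=365, Σy²=342
r = (4×348 - 35×32)/√((4×365 - 35²)(4×342 - 32²))
= 272/√(235×344) = 272/√80840 ≈ 272/284.3238 ≈ 0.9567

r ≈ 0.9567


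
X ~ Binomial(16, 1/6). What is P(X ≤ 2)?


P(X ≤ 2) = Σ P(X=i) for i=0..2
P(X=0) = 152587890625/2821109907456
P(X=1) = 30517578125/176319369216
P(X=2) = 30517578125/117546246144
Sum = 152587890625/313456656384

P(X ≤ 2) = 152587890625/313456656384 ≈ 48.68%


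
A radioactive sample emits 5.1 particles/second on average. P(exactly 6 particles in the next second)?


Poisson(λ=5.1): P(X=6) = e^(-λ)×λ^k/k!
= e^(-5.1) × 5.1^6 / 6!
≈ 0.006096746566 × 17596.287801 / 720 ≈ 0.149000

P(X=6) ≈ 0.149000 ≈ 14.90%


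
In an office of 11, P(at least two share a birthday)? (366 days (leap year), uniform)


P(all different) = Π(366-i)/366 for i=0..10
= 0.859219
P(match) = 1 - 0.859219 = 0.140781

P ≈ 0.1408 ≈ 14.08%


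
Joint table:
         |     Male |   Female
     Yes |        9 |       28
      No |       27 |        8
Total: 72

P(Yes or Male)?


P(Yes∨Male) = P(Yes) + P(Male) - P(Yes∧Male)
= (37 + 36 - 9)/72 = 64/72 = 8/9

P = 8/9 ≈ 88.89%


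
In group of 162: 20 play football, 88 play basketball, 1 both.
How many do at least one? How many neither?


|A∪B| = 20+88-1 = 107
Neither = 162-107 = 55

At least one: 107; Neither: 55


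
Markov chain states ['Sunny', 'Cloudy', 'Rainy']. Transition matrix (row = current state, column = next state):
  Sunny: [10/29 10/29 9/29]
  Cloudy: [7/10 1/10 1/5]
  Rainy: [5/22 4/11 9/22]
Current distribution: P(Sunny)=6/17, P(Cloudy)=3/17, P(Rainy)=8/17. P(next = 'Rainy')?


P(next=Rainy) = Σᵢ P(now=i)×P(i→Rainy)
= 6/17×9/29 + 3/17×1/5 + 8/17×9/22
= 54/493 + 3/85 + 36/187 = 9147/27115

P = 9147/27115 ≈ 0.3373


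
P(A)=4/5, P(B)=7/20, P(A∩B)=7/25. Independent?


P(A)×P(B) = 7/25
P(A∩B) = 7/25
Equal ✓ → Independent

Yes, independent


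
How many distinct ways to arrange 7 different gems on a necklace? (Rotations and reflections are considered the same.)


Free circular arrangements: rotations and reflections both identified.
(n-1)!/2 = 6!/2 = 720/2 = 360

360


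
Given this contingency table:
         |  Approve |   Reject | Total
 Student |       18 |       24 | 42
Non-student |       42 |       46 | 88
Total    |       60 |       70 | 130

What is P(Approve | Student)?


P(Approve | Student) = 18/(18+24) = 18/42 = 3/7

P(Approve|Student) = 3/7 ≈ 42.86%


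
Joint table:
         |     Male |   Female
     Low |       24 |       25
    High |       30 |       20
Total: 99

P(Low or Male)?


P(Low∨Male) = P(Low) + P(Male) - P(Low∧Male)
= (49 + 54 - 24)/99 = 79/99

P = 79/99 ≈ 79.80%


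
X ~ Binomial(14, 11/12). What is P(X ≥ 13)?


P(X ≥ 13) = Σ P(X=i) for i=13..14
P(X=13) = 241658985007517/641959232274432
P(X=14) = 379749833583241/1283918464548864
Sum = 863067803598275/1283918464548864

P(X ≥ 13) = 863067803598275/1283918464548864 ≈ 67.22%


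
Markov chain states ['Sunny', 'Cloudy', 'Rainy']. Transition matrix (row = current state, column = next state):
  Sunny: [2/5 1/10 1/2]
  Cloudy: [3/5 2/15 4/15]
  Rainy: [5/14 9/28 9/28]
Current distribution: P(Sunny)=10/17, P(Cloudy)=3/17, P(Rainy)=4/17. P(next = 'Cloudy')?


P(next=Cloudy) = Σᵢ P(now=i)×P(i→Cloudy)
= 10/17×1/10 + 3/17×2/15 + 4/17×9/28
= 1/17 + 2/85 + 9/119 = 94/595

P = 94/595 ≈ 0.1580


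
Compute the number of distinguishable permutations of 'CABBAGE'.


Letters: 7, freq: {'C': 1, 'A': 2, 'B': 2, 'G': 1, 'E': 1}
7!/(1!×2!×2!×1!×1!) = 5040/4 = 1260

1260


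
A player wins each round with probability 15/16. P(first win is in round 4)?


Geometric: P(X=4) = (1-p)^(k-1)×p = (1/16)^3×15/16 = 15/65536

P(X=4) = 15/65536 ≈ 0.02%


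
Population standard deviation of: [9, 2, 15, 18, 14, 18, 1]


Mean = 77/7 = 11
  (9-11)²=4
  (2-11)²=81
  (15-11)²=16
  (18-11)²=49
  (14-11)²=9
  (18-11)²=49
  (1-11)²=100
Σ(x-μ)² = 308
σ² = 308/7 = 44

σ = √(44) ≈ 6.6332


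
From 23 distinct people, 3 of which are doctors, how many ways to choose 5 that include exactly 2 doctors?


Choose 2 of the 3 doctors and 3 of the other 20 people:
C(3,2)×C(20,3) = 3×1140 = 3420

3420


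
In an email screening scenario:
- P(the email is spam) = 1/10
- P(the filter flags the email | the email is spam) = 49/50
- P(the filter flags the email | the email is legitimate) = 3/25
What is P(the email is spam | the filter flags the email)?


Using Bayes' theorem:
P(A|B) = P(B|A)·P(A) / P(B)

P(the filter flags the email) = 49/50 × 1/10 + 3/25 × 9/10
= 49/500 + 27/250 = 103/500

P(the email is spam|the filter flags the email) = (49/500) / (103/500) = 49/103

P(the email is spam|the filter flags the email) = 49/103 ≈ 47.57%


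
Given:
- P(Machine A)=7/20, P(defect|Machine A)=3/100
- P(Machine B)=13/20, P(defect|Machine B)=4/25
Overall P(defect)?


P(B) = Σ P(B|Aᵢ)×P(Aᵢ)
  3/100×7/20 = 21/2000
  4/25×13/20 = 13/125
Sum = 229/2000

P(defect) = 229/2000 ≈ 11.45%


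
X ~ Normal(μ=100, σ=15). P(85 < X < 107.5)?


z₁=(85-100)/15=-1.0, z₂=(107.5-100)/15=0.5
P = Φ(0.5) - Φ(-1.0) = 0.691462 - 0.158655 = 0.532807 ≈ 0.5328

P(85 < X < 107.5) ≈ 0.5328


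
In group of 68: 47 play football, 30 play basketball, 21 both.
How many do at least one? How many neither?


|A∪B| = 47+30-21 = 56
Neither = 68-56 = 12

At least one: 56; Neither: 12


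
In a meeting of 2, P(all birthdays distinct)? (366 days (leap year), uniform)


P(all different) = Π(366-i)/366 for i=0..1
= (366/366)×(365/366)×...×(365/366)
= 0.997268

P ≈ 0.9973 ≈ 99.73%


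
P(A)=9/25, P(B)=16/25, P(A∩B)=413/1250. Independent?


P(A)×P(B) = 144/625
P(A∩B) = 413/1250
Not equal → NOT independent

No, not independent


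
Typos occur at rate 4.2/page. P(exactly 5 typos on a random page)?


Poisson(λ=4.2): P(X=5) = e^(-λ)×λ^k/k!
= e^(-4.2) × 4.2^5 / 5!
≈ 0.01499557682 × 1306.91232 / 120 ≈ 0.163316

P(X=5) ≈ 0.163316 ≈ 16.33%


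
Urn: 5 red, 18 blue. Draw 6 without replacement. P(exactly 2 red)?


Hypergeometric: C(5,2)×C(18,4)/C(23,6)
= 10×3060/100947 = 10200/33649

P(X=2) = 10200/33649 ≈ 30.31%


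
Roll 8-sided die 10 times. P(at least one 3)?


P(no 3)^10 = (7/8)^10 = 282475249/1073741824
P(≥1) = 1 - 282475249/1073741824 = 791266575/1073741824

P = 791266575/1073741824 ≈ 73.69%


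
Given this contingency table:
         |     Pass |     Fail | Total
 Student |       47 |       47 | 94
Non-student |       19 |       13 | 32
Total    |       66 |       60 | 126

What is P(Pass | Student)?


P(Pass | Student) = 47/(47+47) = 47/94 = 1/2

P(Pass|Student) = 1/2 ≈ 50.00%


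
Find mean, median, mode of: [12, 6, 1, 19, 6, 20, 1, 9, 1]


Sorted: [1, 1, 1, 6, 6, 9, 12, 19, 20]
Mean = 75/9 = 25/3
Median = 6
Freq: {12: 1, 6: 2, 1: 3, 19: 1, 20: 1, 9: 1}
Mode: [1]

Mean=25/3, Median=6, Mode=1


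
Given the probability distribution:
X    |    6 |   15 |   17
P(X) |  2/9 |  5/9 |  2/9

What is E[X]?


E[X] = Σ x·P(X=x)
= (6)×(2/9) + (15)×(5/9) + (17)×(2/9)
= 121/9

E[X] = 121/9


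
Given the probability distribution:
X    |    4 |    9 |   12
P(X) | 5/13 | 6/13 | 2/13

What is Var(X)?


E[X] = 98/13
E[X²] = 854/13
Var(X) = E[X²] - (E[X])² = 854/13 - 9604/169 = 1498/169

Var(X) = 1498/169 ≈ 8.8639


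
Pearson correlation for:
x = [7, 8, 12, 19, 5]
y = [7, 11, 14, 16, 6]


n=5, Σx=51, Σy=54, Σxy=639, Σx²=643, Σy²=658
r = (5×639 - 51×54)/√((5×643 - 51²)(5×658 - 54²))
= 441/√(614×374) = 441/√229636 ≈ 441/479.2035 ≈ 0.9203

r ≈ 0.9203


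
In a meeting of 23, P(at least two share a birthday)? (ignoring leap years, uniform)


P(all different) = Π(365-i)/365 for i=0..22
= 0.492703
P(match) = 1 - 0.492703 = 0.507297

P ≈ 0.5073 ≈ 50.73%


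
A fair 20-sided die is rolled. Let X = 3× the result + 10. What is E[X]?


E[die] = (1+20)/2 = 21/2
E[X] = 3×21/2 + 10 = 83/2

E[X] = 83/2


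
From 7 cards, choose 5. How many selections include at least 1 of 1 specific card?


Complement: C(7,5) - C(6,5) = 21 - 6 = 15

15


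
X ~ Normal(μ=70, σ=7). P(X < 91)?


z = (91-70)/7 = 3.0
P(Z < 3.0) = 0.9987

P(X < 91) ≈ 0.9987


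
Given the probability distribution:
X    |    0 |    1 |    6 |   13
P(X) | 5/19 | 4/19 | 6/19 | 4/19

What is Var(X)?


E[X] = 92/19
E[X²] = 896/19
Var(X) = E[X²] - (E[X])² = 896/19 - 8464/361 = 8560/361

Var(X) = 8560/361 ≈ 23.7119


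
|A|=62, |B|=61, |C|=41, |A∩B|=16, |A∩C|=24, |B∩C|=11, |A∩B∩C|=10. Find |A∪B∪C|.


|A∪B∪C| = 62+61+41-16-24-11+10 = 123

|A∪B∪C| = 123


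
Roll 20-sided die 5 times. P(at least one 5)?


P(no 5)^5 = (19/20)^5 = 2476099/3200000
P(≥1) = 1 - 2476099/3200000 = 723901/3200000

P = 723901/3200000 ≈ 22.62%


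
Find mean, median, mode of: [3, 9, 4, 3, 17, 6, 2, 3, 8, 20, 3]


Sorted: [2, 3, 3, 3, 3, 4, 6, 8, 9, 17, 20]
Mean = 78/11
Median = 4
Freq: {3: 4, 9: 1, 4: 1, 17: 1, 6: 1, 2: 1, 8: 1, 20: 1}
Mode: [3]

Mean=78/11, Median=4, Mode=3


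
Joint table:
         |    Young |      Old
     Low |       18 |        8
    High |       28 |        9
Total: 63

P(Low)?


P(Low) = (18+8)/63 = 26/63

P(Low) = 26/63 ≈ 41.27%


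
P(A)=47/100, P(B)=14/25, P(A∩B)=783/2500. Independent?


P(A)×P(B) = 329/1250
P(A∩B) = 783/2500
Not equal → NOT independent

No, not independent


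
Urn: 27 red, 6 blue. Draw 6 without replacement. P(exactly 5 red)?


Hypergeometric: C(27,5)×C(6,1)/C(33,6)
= 80730×6/1107568 = 121095/276892

P(X=5) = 121095/276892 ≈ 43.73%


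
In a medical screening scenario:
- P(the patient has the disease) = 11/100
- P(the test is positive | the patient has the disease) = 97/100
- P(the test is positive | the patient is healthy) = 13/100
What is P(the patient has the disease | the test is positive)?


Using Bayes' theorem:
P(A|B) = P(B|A)·P(A) / P(B)

P(the test is positive) = 97/100 × 11/100 + 13/100 × 89/100
= 1067/10000 + 1157/10000 = 139/625

P(the patient has the disease|the test is positive) = (1067/10000) / (139/625) = 1067/2224

P(the patient has the disease|the test is positive) = 1067/2224 ≈ 47.98%


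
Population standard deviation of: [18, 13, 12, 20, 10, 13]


Mean = 86/6 = 43/3
  (18-43/3)²=121/9
  (13-43/3)²=16/9
  (12-43/3)²=49/9
  (20-43/3)²=289/9
  (10-43/3)²=169/9
  (13-43/3)²=16/9
Σ(x-μ)² = 220/3
σ² = (220/3)/6 = 110/9

σ = √(110/9) ≈ 3.4960


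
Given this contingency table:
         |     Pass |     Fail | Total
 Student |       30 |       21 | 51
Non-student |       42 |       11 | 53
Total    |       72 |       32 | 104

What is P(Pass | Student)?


P(Pass | Student) = 30/(30+21) = 30/51 = 10/17

P(Pass|Student) = 10/17 ≈ 58.82%


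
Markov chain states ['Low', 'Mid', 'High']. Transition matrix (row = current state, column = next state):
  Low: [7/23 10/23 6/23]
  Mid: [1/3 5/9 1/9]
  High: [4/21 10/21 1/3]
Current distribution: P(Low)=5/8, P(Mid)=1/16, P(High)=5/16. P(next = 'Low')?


P(next=Low) = Σᵢ P(now=i)×P(i→Low)
= 5/8×7/23 + 1/16×1/3 + 5/16×4/21
= 35/184 + 1/48 + 5/84 = 697/2576

P = 697/2576 ≈ 0.2706


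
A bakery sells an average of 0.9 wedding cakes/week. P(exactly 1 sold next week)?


Poisson(λ=0.9): P(X=1) = e^(-λ)×λ^k/k!
= e^(-0.9) × 0.9^1 / 1!
≈ 0.4065696597 × 0.9 / 1 ≈ 0.365913

P(X=1) ≈ 0.365913 ≈ 36.59%


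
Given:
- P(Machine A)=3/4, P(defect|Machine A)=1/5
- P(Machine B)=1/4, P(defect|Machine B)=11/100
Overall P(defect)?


P(B) = Σ P(B|Aᵢ)×P(Aᵢ)
  1/5×3/4 = 3/20
  11/100×1/4 = 11/400
Sum = 71/400

P(defect) = 71/400 ≈ 17.75%


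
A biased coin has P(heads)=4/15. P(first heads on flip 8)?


Geometric: P(X=8) = (1-p)^(k-1)×p = (11/15)^7×4/15 = 77948684/2562890625

P(X=8) = 77948684/2562890625 ≈ 3.04%


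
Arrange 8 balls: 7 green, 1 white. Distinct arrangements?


8!/(7!×1!) = 8

8


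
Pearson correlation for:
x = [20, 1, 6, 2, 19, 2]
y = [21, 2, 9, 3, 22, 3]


n=6, Σx=50, Σy=60, Σxy=906, Σx²=806, Σy²=1028
r = (6×906 - 50×60)/√((6×806 - 50²)(6×1028 - 60²))
= 2436/√(2336×2568) = 2436/√5998848 ≈ 2436/2449.2546 ≈ 0.9946

r ≈ 0.9946


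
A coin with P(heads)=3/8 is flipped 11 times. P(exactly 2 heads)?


Binomial: P(X=2) = C(11,2)×p^2×(1-p)^9
= 55 × 9/64 × 1953125/134217728 = 966796875/8589934592

P(X=2) = 966796875/8589934592 ≈ 11.25%


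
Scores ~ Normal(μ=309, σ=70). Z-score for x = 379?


z = (x - μ)/σ = (379 - 309)/70 = 1.0

z = 1.0


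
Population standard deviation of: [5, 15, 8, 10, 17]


Mean = 55/5 = 11
  (5-11)²=36
  (15-11)²=16
  (8-11)²=9
  (10-11)²=1
  (17-11)²=36
Σ(x-μ)² = 98
σ² = 98/5

σ = √(98/5) ≈ 4.4272


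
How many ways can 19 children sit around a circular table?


Circular arrangements of 19 distinct objects: fix one position to break rotational symmetry.
(n-1)! = 18! = 6402373705728000

6402373705728000


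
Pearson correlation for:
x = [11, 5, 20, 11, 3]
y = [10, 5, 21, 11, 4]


n=5, Σx=50, Σy=51, Σxy=688, Σx²=676, Σy²=703
r = (5×688 - 50×51)/√((5×676 - 50²)(5×703 - 51²))
= 890/√(880×914) = 890/√804320 ≈ 890/896.8389 ≈ 0.9924

r ≈ 0.9924


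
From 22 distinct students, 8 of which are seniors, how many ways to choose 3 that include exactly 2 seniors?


Choose 2 of the 8 seniors and 1 of the other 14 students:
C(8,2)×C(14,1) = 28×14 = 392

392


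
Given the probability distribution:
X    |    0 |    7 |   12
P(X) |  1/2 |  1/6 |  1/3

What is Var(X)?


E[X] = 31/6
E[X²] = 337/6
Var(X) = E[X²] - (E[X])² = 337/6 - 961/36 = 1061/36

Var(X) = 1061/36 ≈ 29.4722


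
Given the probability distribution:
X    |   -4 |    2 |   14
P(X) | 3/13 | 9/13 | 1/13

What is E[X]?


E[X] = Σ x·P(X=x)
= (-4)×(3/13) + (2)×(9/13) + (14)×(1/13)
= 20/13

E[X] = 20/13


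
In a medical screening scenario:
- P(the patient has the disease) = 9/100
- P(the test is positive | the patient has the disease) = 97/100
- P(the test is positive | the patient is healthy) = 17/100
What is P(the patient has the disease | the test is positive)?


Using Bayes' theorem:
P(A|B) = P(B|A)·P(A) / P(B)

P(the test is positive) = 97/100 × 9/100 + 17/100 × 91/100
= 873/10000 + 1547/10000 = 121/500

P(the patient has the disease|the test is positive) = (873/10000) / (121/500) = 873/2420

P(the patient has the disease|the test is positive) = 873/2420 ≈ 36.07%


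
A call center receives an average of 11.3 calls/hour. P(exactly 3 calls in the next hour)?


Poisson(λ=11.3): P(X=3) = e^(-λ)×λ^k/k!
= e^(-11.3) × 11.3^3 / 3!
≈ 1.237292426e-05 × 1442.897 / 6 ≈ 0.002975

P(X=3) ≈ 0.002975 ≈ 0.30%


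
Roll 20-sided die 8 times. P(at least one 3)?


P(no 3)^8 = (19/20)^8 = 16983563041/25600000000
P(≥1) = 1 - 16983563041/25600000000 = 8616436959/25600000000

P = 8616436959/25600000000 ≈ 33.66%


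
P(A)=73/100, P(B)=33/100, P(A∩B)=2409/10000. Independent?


P(A)×P(B) = 2409/10000
P(A∩B) = 2409/10000
Equal ✓ → Independent

Yes, independent


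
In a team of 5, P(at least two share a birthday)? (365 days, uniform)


P(all different) = Π(365-i)/365 for i=0..4
= 0.972864
P(match) = 1 - 0.972864 = 0.027136

P ≈ 0.0271 ≈ 2.71%


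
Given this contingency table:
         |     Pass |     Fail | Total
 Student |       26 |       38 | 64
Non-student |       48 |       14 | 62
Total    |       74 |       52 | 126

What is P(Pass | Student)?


P(Pass | Student) = 26/(26+38) = 26/64 = 13/32

P(Pass|Student) = 13/32 ≈ 40.62%


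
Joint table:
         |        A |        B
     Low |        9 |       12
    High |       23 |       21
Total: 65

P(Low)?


P(Low) = (9+12)/65 = 21/65

P(Low) = 21/65 ≈ 32.31%


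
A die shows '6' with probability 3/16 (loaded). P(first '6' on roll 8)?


Geometric: P(X=8) = (1-p)^(k-1)×p = (13/16)^7×3/16 = 188245551/4294967296

P(X=8) = 188245551/4294967296 ≈ 4.38%


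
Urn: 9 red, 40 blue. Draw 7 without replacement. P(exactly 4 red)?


Hypergeometric: C(9,4)×C(40,3)/C(49,7)
= 126×9880/85900584 = 7410/511313

P(X=4) = 7410/511313 ≈ 1.45%


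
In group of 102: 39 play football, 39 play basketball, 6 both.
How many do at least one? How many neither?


|A∪B| = 39+39-6 = 72
Neither = 102-72 = 30

At least one: 72; Neither: 30


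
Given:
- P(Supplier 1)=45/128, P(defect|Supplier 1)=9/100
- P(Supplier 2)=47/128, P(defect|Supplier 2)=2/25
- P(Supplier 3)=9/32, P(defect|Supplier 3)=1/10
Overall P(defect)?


P(B) = Σ P(B|Aᵢ)×P(Aᵢ)
  9/100×45/128 = 81/2560
  2/25×47/128 = 47/1600
  1/10×9/32 = 9/320
Sum = 1141/12800

P(defect) = 1141/12800 ≈ 8.91%


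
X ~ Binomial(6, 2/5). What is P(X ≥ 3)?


P(X ≥ 3) = Σ P(X=i) for i=3..6
P(X=3) = 864/3125
P(X=4) = 432/3125
P(X=5) = 576/15625
P(X=6) = 64/15625
Sum = 1424/3125

P(X ≥ 3) = 1424/3125 ≈ 45.57%


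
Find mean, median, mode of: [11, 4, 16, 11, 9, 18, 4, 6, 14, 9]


Sorted: [4, 4, 6, 9, 9, 11, 11, 14, 16, 18]
Mean = 102/10 = 51/5
Median = 10
Freq: {11: 2, 4: 2, 16: 1, 9: 2, 18: 1, 6: 1, 14: 1}
Mode: [4, 9, 11]

Mean=51/5, Median=10, Mode=[4, 9, 11]


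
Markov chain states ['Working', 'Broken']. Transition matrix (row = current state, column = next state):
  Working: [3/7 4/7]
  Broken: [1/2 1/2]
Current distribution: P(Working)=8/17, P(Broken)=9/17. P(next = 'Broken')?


P(next=Broken) = Σᵢ P(now=i)×P(i→Broken)
= 8/17×4/7 + 9/17×1/2
= 32/119 + 9/34 = 127/238

P = 127/238 ≈ 0.5336


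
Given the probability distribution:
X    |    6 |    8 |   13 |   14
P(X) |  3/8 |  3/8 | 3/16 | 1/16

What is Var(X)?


E[X] = 137/16
E[X²] = 1303/16
Var(X) = E[X²] - (E[X])² = 1303/16 - 18769/256 = 2079/256

Var(X) = 2079/256 ≈ 8.1211


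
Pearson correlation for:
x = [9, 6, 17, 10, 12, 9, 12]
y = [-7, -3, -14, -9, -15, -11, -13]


n=7, Σx=75, Σy=-72, Σxy=-844, Σx²=875, Σy²=850
r = (7×(-844) - 75×(-72))/√((7×875 - 75²)(7×850 - (-72)²))
= -508/√(500×766) = -508/√383000 ≈ -508/618.8699 ≈ -0.8209

r ≈ -0.8209


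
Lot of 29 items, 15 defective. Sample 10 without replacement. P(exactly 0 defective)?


Hypergeometric: C(15,0)×C(14,10)/C(29,10)
= 1×1001/20030010 = 1/20010

P(X=0) = 1/20010 ≈ 0.00%


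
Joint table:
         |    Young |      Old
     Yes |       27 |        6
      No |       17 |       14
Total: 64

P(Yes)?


P(Yes) = (27+6)/64 = 33/64

P(Yes) = 33/64 ≈ 51.56%


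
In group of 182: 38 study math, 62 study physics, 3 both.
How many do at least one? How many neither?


|A∪B| = 38+62-3 = 97
Neither = 182-97 = 85

At least one: 97; Neither: 85


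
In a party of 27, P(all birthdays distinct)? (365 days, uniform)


P(all different) = Π(365-i)/365 for i=0..26
= (365/365)×(364/365)×...×(339/365)
= 0.373141

P ≈ 0.3731 ≈ 37.31%


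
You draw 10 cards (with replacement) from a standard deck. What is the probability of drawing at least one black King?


P(not a black King) = 50/52 = 25/26
P(none in 10 draws) = (25/26)^10 = 95367431640625/141167095653376
P(≥1 black King) = 1 - 95367431640625/141167095653376 = 45799664012751/141167095653376

P = 45799664012751/141167095653376 ≈ 32.44%


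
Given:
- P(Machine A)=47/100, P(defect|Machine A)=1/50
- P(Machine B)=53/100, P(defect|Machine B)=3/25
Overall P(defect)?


P(B) = Σ P(B|Aᵢ)×P(Aᵢ)
  1/50×47/100 = 47/5000
  3/25×53/100 = 159/2500
Sum = 73/1000

P(defect) = 73/1000 ≈ 7.30%


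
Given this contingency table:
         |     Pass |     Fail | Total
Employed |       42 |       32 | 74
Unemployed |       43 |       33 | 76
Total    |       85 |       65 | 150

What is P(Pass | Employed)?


P(Pass | Employed) = 42/(42+32) = 42/74 = 21/37

P(Pass|Employed) = 21/37 ≈ 56.76%


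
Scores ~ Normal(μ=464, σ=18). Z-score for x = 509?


z = (x - μ)/σ = (509 - 464)/18 = 2.5

z = 2.5


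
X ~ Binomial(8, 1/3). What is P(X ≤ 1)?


P(X ≤ 1) = Σ P(X=i) for i=0..1
P(X=0) = 256/6561
P(X=1) = 1024/6561
Sum = 1280/6561

P(X ≤ 1) = 1280/6561 ≈ 19.51%


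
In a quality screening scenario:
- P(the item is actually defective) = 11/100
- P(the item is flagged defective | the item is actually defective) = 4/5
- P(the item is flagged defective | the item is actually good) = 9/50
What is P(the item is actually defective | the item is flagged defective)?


Using Bayes' theorem:
P(A|B) = P(B|A)·P(A) / P(B)

P(the item is flagged defective) = 4/5 × 11/100 + 9/50 × 89/100
= 11/125 + 801/5000 = 1241/5000

P(the item is actually defective|the item is flagged defective) = (11/125) / (1241/5000) = 440/1241

P(the item is actually defective|the item is flagged defective) = 440/1241 ≈ 35.46%


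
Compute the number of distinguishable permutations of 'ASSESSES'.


Letters: 8, freq: {'A': 1, 'S': 5, 'E': 2}
8!/(1!×5!×2!) = 40320/240 = 168

168


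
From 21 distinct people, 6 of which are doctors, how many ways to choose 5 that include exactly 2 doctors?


Choose 2 of the 6 doctors and 3 of the other 15 people:
C(6,2)×C(15,3) = 15×455 = 6825

6825


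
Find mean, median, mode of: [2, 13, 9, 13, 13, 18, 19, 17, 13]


Sorted: [2, 9, 13, 13, 13, 13, 17, 18, 19]
Mean = 117/9 = 13
Median = 13
Freq: {2: 1, 13: 4, 9: 1, 18: 1, 19: 1, 17: 1}
Mode: [13]

Mean=13, Median=13, Mode=13


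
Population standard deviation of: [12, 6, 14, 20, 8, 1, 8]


Mean = 69/7
  (12-69/7)²=225/49
  (6-69/7)²=729/49
  (14-69/7)²=841/49
  (20-69/7)²=5041/49
  (8-69/7)²=169/49
  (1-69/7)²=3844/49
  (8-69/7)²=169/49
Σ(x-μ)² = 1574/7
σ² = (1574/7)/7 = 1574/49

σ = √(1574/49) ≈ 5.6677


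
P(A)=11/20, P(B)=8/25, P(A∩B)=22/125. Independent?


P(A)×P(B) = 22/125
P(A∩B) = 22/125
Equal ✓ → Independent

Yes, independent


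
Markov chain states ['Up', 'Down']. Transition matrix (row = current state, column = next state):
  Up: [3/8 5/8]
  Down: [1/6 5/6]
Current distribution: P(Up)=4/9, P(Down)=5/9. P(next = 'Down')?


P(next=Down) = Σᵢ P(now=i)×P(i→Down)
= 4/9×5/8 + 5/9×5/6
= 5/18 + 25/54 = 20/27

P = 20/27 ≈ 0.7407


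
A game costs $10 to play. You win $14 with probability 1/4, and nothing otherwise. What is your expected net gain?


E[gain] = (14-10)×1/4 + (-10)×3/4
= 1 - 15/2 = -13/2

Expected net gain = $-13/2 ≈ $-6.50


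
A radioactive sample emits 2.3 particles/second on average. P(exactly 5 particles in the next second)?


Poisson(λ=2.3): P(X=5) = e^(-λ)×λ^k/k!
= e^(-2.3) × 2.3^5 / 5!
≈ 0.1002588437 × 64.36343 / 120 ≈ 0.053775

P(X=5) ≈ 0.053775 ≈ 5.38%


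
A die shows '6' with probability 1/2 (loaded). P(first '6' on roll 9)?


Geometric: P(X=9) = (1-p)^(k-1)×p = (1/2)^8×1/2 = 1/512

P(X=9) = 1/512 ≈ 0.20%


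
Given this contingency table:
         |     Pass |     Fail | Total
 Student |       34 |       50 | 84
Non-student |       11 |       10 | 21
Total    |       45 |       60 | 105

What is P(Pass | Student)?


P(Pass | Student) = 34/(34+50) = 34/84 = 17/42

P(Pass|Student) = 17/42 ≈ 40.48%


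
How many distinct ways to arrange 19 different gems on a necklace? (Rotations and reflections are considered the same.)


Free circular arrangements: rotations and reflections both identified.
(n-1)!/2 = 18!/2 = 6402373705728000/2 = 3201186852864000

3201186852864000


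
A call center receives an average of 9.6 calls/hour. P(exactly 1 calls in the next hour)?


Poisson(λ=9.6): P(X=1) = e^(-λ)×λ^k/k!
= e^(-9.6) × 9.6^1 / 1!
≈ 6.772873649e-05 × 9.6 / 1 ≈ 0.000650

P(X=1) ≈ 0.000650 ≈ 0.07%


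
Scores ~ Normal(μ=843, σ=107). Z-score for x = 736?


z = (x - μ)/σ = (736 - 843)/107 = -1.0

z = -1.0


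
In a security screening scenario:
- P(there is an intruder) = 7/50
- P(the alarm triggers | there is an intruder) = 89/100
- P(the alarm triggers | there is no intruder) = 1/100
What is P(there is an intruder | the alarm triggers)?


Using Bayes' theorem:
P(A|B) = P(B|A)·P(A) / P(B)

P(the alarm triggers) = 89/100 × 7/50 + 1/100 × 43/50
= 623/5000 + 43/5000 = 333/2500

P(there is an intruder|the alarm triggers) = (623/5000) / (333/2500) = 623/666

P(there is an intruder|the alarm triggers) = 623/666 ≈ 93.54%


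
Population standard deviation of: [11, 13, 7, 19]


Mean = 50/4 = 25/2
  (11-25/2)²=9/4
  (13-25/2)²=1/4
  (7-25/2)²=121/4
  (19-25/2)²=169/4
Σ(x-μ)² = 75
σ² = 75/4

σ = √(75/4) ≈ 4.3301


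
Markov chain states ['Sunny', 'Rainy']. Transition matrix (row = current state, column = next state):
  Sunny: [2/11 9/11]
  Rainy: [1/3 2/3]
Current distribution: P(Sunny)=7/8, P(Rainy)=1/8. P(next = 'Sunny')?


P(next=Sunny) = Σᵢ P(now=i)×P(i→Sunny)
= 7/8×2/11 + 1/8×1/3
= 7/44 + 1/24 = 53/264

P = 53/264 ≈ 0.2008


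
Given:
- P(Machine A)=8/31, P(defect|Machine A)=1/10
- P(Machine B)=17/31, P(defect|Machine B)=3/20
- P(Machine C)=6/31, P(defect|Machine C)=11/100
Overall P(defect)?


P(B) = Σ P(B|Aᵢ)×P(Aᵢ)
  1/10×8/31 = 4/155
  3/20×17/31 = 51/620
  11/100×6/31 = 33/1550
Sum = 401/3100

P(defect) = 401/3100 ≈ 12.94%


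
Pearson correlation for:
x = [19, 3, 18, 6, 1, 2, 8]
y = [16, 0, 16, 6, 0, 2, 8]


n=7, Σx=57, Σy=48, Σxy=696, Σx²=799, Σy²=616
r = (7×696 - 57×48)/√((7×799 - 57²)(7×616 - 48²))
= 2136/√(2344×2008) = 2136/√4706752 ≈ 2136/2169.5050 ≈ 0.9846

r ≈ 0.9846


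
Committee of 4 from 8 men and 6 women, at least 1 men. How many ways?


Count by #men:
  1M,3W: C(8,1)×C(6,3)=160
  2M,2W: C(8,2)×C(6,2)=420
  3M,1W: C(8,3)×C(6,1)=336
  4M,0W: C(8,4)×C(6,0)=70
Total = 986

986


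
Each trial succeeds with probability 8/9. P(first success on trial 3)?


Geometric: P(X=3) = (1-p)^(k-1)×p = (1/9)^2×8/9 = 8/729

P(X=3) = 8/729 ≈ 1.10%


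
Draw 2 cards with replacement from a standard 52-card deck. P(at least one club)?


P(not a club) = 39/52 = 3/4
P(none in 2 draws) = (3/4)^2 = 9/16
P(≥1 club) = 1 - 9/16 = 7/16

P = 7/16 ≈ 43.75%


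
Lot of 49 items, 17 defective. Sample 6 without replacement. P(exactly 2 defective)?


Hypergeometric: C(17,2)×C(32,4)/C(49,6)
= 136×35960/13983816 = 611320/1747977

P(X=2) = 611320/1747977 ≈ 34.97%


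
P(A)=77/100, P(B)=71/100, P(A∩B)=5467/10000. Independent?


P(A)×P(B) = 5467/10000
P(A∩B) = 5467/10000
Equal ✓ → Independent

Yes, independent


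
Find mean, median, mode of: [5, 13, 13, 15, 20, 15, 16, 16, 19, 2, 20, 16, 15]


Sorted: [2, 5, 13, 13, 15, 15, 15, 16, 16, 16, 19, 20, 20]
Mean = 185/13
Median = 15
Freq: {5: 1, 13: 2, 15: 3, 20: 2, 16: 3, 19: 1, 2: 1}
Mode: [15, 16]

Mean=185/13, Median=15, Mode=[15, 16]


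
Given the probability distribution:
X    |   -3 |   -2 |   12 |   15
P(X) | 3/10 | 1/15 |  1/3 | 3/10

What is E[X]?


E[X] = Σ x·P(X=x)
= (-3)×(3/10) + (-2)×(1/15) + (12)×(1/3) + (15)×(3/10)
= 112/15

E[X] = 112/15


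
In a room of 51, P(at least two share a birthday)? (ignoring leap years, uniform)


P(all different) = Π(365-i)/365 for i=0..50
= 0.025568
P(match) = 1 - 0.025568 = 0.974432

P ≈ 0.9744 ≈ 97.44%


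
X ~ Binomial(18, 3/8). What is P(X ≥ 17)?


P(X ≥ 17) = Σ P(X=i) for i=17..18
P(X=17) = 5811307335/9007199254740992
P(X=18) = 387420489/18014398509481984
Sum = 12010035159/18014398509481984

P(X ≥ 17) = 12010035159/18014398509481984 ≈ 0.00%


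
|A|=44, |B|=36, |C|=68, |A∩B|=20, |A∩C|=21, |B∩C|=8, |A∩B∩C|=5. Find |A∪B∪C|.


|A∪B∪C| = 44+36+68-20-21-8+5 = 104

|A∪B∪C| = 104


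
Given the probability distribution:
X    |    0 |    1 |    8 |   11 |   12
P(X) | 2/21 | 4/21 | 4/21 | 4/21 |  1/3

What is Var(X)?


E[X] = 164/21
E[X²] = 584/7
Var(X) = E[X²] - (E[X])² = 584/7 - 26896/441 = 9896/441

Var(X) = 9896/441 ≈ 22.4399


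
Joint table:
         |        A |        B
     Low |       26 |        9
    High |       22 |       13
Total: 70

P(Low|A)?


P(Low|A) = 26/(26+22) = 26/48 = 13/24

P = 13/24 ≈ 54.17%


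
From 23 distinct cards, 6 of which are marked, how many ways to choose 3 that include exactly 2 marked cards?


Choose 2 of the 6 marked cards and 1 of the other 17 cards:
C(6,2)×C(17,1) = 15×17 = 255

255


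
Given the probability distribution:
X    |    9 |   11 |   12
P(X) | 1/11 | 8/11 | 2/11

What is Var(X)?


E[X] = 11
E[X²] = 1337/11
Var(X) = E[X²] - (E[X])² = 1337/11 - 121 = 6/11

Var(X) = 6/11 ≈ 0.5455


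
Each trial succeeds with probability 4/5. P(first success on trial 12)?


Geometric: P(X=12) = (1-p)^(k-1)×p = (1/5)^11×4/5 = 4/244140625

P(X=12) = 4/244140625 ≈ 0.00%


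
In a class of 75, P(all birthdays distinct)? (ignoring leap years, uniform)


P(all different) = Π(365-i)/365 for i=0..74
= (365/365)×(364/365)×...×(291/365)
= 0.000280

P ≈ 0.0003 ≈ 0.03%


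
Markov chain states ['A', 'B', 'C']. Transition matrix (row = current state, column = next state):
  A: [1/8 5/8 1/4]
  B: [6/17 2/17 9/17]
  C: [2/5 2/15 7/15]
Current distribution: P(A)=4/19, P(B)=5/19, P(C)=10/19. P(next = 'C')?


P(next=C) = Σᵢ P(now=i)×P(i→C)
= 4/19×1/4 + 5/19×9/17 + 10/19×7/15
= 1/19 + 45/323 + 14/57 = 424/969

P = 424/969 ≈ 0.4376


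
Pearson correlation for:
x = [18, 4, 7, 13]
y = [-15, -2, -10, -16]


n=4, Σx=42, Σy=-43, Σxy=-556, Σx²=558, Σy²=585
r = (4×(-556) - 42×(-43))/√((4×558 - 42²)(4×585 - (-43)²))
= -418/√(468×491) = -418/√229788 ≈ -418/479.3621 ≈ -0.8720

r ≈ -0.8720


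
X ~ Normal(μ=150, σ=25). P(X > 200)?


z = (200-150)/25 = 2.0
P(X > 200) = 1 - P(Z ≤ 2.0) = 1 - 0.9772 = 0.0228

P(X > 200) ≈ 0.0228


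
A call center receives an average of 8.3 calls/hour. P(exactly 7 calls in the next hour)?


Poisson(λ=8.3): P(X=7) = e^(-λ)×λ^k/k!
= e^(-8.3) × 8.3^7 / 7!
≈ 0.0002485168271 × 2713605.09896 / 5040 ≈ 0.133805

P(X=7) ≈ 0.133805 ≈ 13.38%


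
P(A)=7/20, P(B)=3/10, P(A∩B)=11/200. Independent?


P(A)×P(B) = 21/200
P(A∩B) = 11/200
Not equal → NOT independent

No, not independent


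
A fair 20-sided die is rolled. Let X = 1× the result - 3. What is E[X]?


E[die] = (1+20)/2 = 21/2
E[X] = 1×21/2 - 3 = 15/2

E[X] = 15/2
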